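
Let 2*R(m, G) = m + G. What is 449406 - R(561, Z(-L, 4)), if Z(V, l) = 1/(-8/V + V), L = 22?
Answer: 213783749/476 ≈ 4.4913e+5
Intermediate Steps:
Z(V, l) = 1/(V - 8/V)
R(m, G) = G/2 + m/2 (R(m, G) = (m + G)/2 = (G + m)/2 = G/2 + m/2)
449406 - R(561, Z(-L, 4)) = 449406 - (((-1*22)/(-8 + (-1*22)**2))/2 + (1/2)*561) = 449406 - ((-22/(-8 + (-22)**2))/2 + 561/2) = 449406 - ((-22/(-8 + 484))/2 + 561/2) = 449406 - ((-22/476)/2 + 561/2) = 449406 - ((-22*1/476)/2 + 561/2) = 449406 - ((1/2)*(-11/238) + 561/2) = 449406 - (-11/476 + 561/2) = 449406 - 1*133507/476 = 449406 - 133507/476 = 213783749/476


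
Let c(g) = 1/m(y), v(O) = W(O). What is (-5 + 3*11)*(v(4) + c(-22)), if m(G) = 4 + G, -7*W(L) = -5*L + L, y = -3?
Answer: 92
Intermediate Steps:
W(L) = 4*L/7 (W(L) = -(-5*L + L)/7 = -(-4)*L/7 = 4*L/7)
v(O) = 4*O/7
c(g) = 1 (c(g) = 1/(4 - 3) = 1/1 = 1*1 = 1)
(-5 + 3*11)*(v(4) + c(-22)) = (-5 + 3*11)*((4/7)*4 + 1) = (-5 + 33)*(16/7 + 1) = 28*(23/7) = 92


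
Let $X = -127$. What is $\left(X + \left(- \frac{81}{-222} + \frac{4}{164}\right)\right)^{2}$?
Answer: $\frac{147561234769}{9205156} \approx 16030.0$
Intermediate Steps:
$\left(X + \left(- \frac{81}{-222} + \frac{4}{164}\right)\right)^{2} = \left(-127 + \left(- \frac{81}{-222} + \frac{4}{164}\right)\right)^{2} = \left(-127 + \left(\left(-81\right) \left(- \frac{1}{222}\right) + 4 \cdot \frac{1}{164}\right)\right)^{2} = \left(-127 + \left(\frac{27}{74} + \frac{1}{41}\right)\right)^{2} = \left(-127 + \frac{1181}{3034}\right)^{2} = \left(- \frac{384137}{3034}\right)^{2} = \frac{147561234769}{9205156}$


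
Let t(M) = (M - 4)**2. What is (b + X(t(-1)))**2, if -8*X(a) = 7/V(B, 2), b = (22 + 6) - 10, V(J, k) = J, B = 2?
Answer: 78961/256 ≈ 308.44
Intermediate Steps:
t(M) = (-4 + M)**2
b = 18 (b = 28 - 10 = 18)
X(a) = -7/16 (X(a) = -7/(8*2) = -1/8*7/2 = -7/16)
(b + X(t(-1)))**2 = (18 - 7/16)**2 = (281/16)**2 = 78961/256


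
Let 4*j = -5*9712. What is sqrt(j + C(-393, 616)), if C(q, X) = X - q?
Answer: I*sqrt(11131) ≈ 105.5*I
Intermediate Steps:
j = -12140 (j = (-5*9712)/4 = (1/4)*(-48560) = -12140)
sqrt(j + C(-393, 616)) = sqrt(-12140 + (616 - 1*(-393))) = sqrt(-12140 + (616 + 393)) = sqrt(-12140 + 1009) = sqrt(-11131) = I*sqrt(11131)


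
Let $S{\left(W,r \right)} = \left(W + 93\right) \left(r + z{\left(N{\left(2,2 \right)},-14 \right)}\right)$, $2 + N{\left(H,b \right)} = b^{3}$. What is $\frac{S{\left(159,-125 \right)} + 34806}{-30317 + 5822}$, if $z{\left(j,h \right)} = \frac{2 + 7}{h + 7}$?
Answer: $- \frac{14}{115} \approx -0.12174$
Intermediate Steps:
$N{\left(H,b \right)} = -2 + b^{3}$
$z{\left(j,h \right)} = \frac{9}{7 + h}$
$S{\left(W,r \right)} = \left(93 + W\right) \left(- \frac{9}{7} + r\right)$ ($S{\left(W,r \right)} = \left(W + 93\right) \left(r + \frac{9}{7 - 14}\right) = \left(93 + W\right) \left(r + \frac{9}{-7}\right) = \left(93 + W\right) \left(r + 9 \left(- \frac{1}{7}\right)\right) = \left(93 + W\right) \left(r - \frac{9}{7}\right) = \left(93 + W\right) \left(- \frac{9}{7} + r\right)$)
$\frac{S{\left(159,-125 \right)} + 34806}{-30317 + 5822} = \frac{\left(- \frac{837}{7} + 93 \left(-125\right) - \frac{1431}{7} + 159 \left(-125\right)\right) + 34806}{-30317 + 5822} = \frac{\left(- \frac{837}{7} - 11625 - \frac{1431}{7} - 19875\right) + 34806}{-24495} = \left(-31824 + 34806\right) \left(- \frac{1}{24495}\right) = 2982 \left(- \frac{1}{24495}\right) = - \frac{14}{115}$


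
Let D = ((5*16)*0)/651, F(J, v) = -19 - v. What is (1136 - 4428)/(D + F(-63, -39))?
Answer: -823/5 ≈ -164.60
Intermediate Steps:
D = 0 (D = (80*0)*(1/651) = 0*(1/651) = 0)
(1136 - 4428)/(D + F(-63, -39)) = (1136 - 4428)/(0 + (-19 - 1*(-39))) = -3292/(0 + (-19 + 39)) = -3292/(0 + 20) = -3292/20 = -3292*1/20 = -823/5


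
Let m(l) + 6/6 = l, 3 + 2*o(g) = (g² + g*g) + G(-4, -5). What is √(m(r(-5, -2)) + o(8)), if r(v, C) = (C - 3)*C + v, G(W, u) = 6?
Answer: √278/2 ≈ 8.3367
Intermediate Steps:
r(v, C) = v + C*(-3 + C) (r(v, C) = (-3 + C)*C + v = C*(-3 + C) + v = v + C*(-3 + C))
o(g) = 3/2 + g² (o(g) = -3/2 + ((g² + g*g) + 6)/2 = -3/2 + ((g² + g²) + 6)/2 = -3/2 + (2*g² + 6)/2 = -3/2 + (6 + 2*g²)/2 = -3/2 + (3 + g²) = 3/2 + g²)
m(l) = -1 + l
√(m(r(-5, -2)) + o(8)) = √((-1 + (-5 + (-2)² - 3*(-2))) + (3/2 + 8²)) = √((-1 + (-5 + 4 + 6)) + (3/2 + 64)) = √((-1 + 5) + 131/2) = √(4 + 131/2) = √(139/2) = √278/2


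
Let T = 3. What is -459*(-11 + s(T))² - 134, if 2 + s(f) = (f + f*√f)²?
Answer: -689093 - 380052*√3 ≈ -1.3474e+6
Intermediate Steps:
s(f) = -2 + (f + f^(3/2))² (s(f) = -2 + (f + f*√f)² = -2 + (f + f^(3/2))²)
-459*(-11 + s(T))² - 134 = -459*(-11 + (-2 + (3 + 3^(3/2))²))² - 134 = -459*(-11 + (-2 + (3 + 3*√3)²))² - 134 = -459*(-13 + (3 + 3*√3)²)² - 134 = -134 - 459*(-13 + (3 + 3*√3)²)²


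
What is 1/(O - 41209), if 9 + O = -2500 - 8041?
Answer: -1/51759 ≈ -1.9320e-5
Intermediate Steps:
O = -10550 (O = -9 + (-2500 - 8041) = -9 - 10541 = -10550)
1/(O - 41209) = 1/(-10550 - 41209) = 1/(-51759) = -1/51759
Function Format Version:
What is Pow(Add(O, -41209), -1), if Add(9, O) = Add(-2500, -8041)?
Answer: Rational(-1, 51759) ≈ -1.9320e-5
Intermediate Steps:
O = -10550 (O = Add(-9, Add(-2500, -8041)) = Add(-9, -10541) = -10550)
Pow(Add(O, -41209), -1) = Pow(Add(-10550, -41209), -1) = Pow(-51759, -1) = Rational(-1, 51759)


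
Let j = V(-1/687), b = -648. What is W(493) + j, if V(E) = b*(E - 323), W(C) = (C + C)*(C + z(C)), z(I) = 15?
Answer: 162634184/229 ≈ 7.1019e+5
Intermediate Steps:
W(C) = 2*C*(15 + C) (W(C) = (C + C)*(C + 15) = (2*C)*(15 + C) = 2*C*(15 + C))
V(E) = 209304 - 648*E (V(E) = -648*(E - 323) = -648*(-323 + E) = 209304 - 648*E)
j = 47930832/229 (j = 209304 - (-648)/687 = 209304 - 648*(-1/687) = 209304 + 216/229 = 47930832/229 ≈ 2.0931e+5)
W(493) + j = 2*493*(15 + 493) + 47930832/229 = 2*493*508 + 47930832/229 = 500888 + 47930832/229 = 162634184/229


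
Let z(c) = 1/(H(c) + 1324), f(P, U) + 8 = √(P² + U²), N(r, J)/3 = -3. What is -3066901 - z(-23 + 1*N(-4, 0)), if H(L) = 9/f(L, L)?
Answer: -10666972910478947/3478094959 + 288*√2/3478094959 ≈ -3.0669e+6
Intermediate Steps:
N(r, J) = -9 (N(r, J) = 3*(-3) = -9)
f(P, U) = -8 + √(P² + U²)
H(L) = 9/(-8 + √2*√(L²)) (H(L) = 9/(-8 + √(L² + L²)) = 9/(-8 + √(2*L²)) = 9/(-8 + √2*√(L²)))
z(c) = 1/(1324 + 9/(-8 + √2*√(c²))) (z(c) = 1/(9/(-8 + √2*√(c²)) + 1324) = 1/(1324 + 9/(-8 + √2*√(c²))))
-3066901 - z(-23 + 1*N(-4, 0)) = -3066901 - 1/(1324 + 9/(-8 + √2*√((-23 + 1*(-9))²))) = -3066901 - 1/(1324 + 9/(-8 + √2*√((-23 - 9)²))) = -3066901 - 1/(1324 + 9/(-8 + √2*√((-32)²))) = -3066901 - 1/(1324 + 9/(-8 + √2*√1024)) = -3066901 - 1/(1324 + 9/(-8 + √2*32)) = -3066901 - 1/(1324 + 9/(-8 + 32*√2))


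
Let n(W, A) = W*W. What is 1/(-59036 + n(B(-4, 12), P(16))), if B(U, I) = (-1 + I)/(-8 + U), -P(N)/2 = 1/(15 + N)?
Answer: -144/8501063 ≈ -1.6939e-5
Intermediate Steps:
P(N) = -2/(15 + N)
B(U, I) = (-1 + I)/(-8 + U)
n(W, A) = W**2
1/(-59036 + n(B(-4, 12), P(16))) = 1/(-59036 + ((-1 + 12)/(-8 - 4))**2) = 1/(-59036 + (11/(-12))**2) = 1/(-59036 + (-1/12*11)**2) = 1/(-59036 + (-11/12)**2) = 1/(-59036 + 121/144) = 1/(-8501063/144) = -144/8501063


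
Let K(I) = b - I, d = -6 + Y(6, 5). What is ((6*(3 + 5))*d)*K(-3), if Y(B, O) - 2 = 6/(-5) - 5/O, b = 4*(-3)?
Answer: 13392/5 ≈ 2678.4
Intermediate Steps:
b = -12
Y(B, O) = ⅘ - 5/O (Y(B, O) = 2 + (6/(-5) - 5/O) = 2 + (6*(-⅕) - 5/O) = 2 + (-6/5 - 5/O) = ⅘ - 5/O)
d = -31/5 (d = -6 + (⅘ - 5/5) = -6 + (⅘ - 5*⅕) = -6 + (⅘ - 1) = -6 - ⅕ = -31/5 ≈ -6.2000)
K(I) = -12 - I
((6*(3 + 5))*d)*K(-3) = ((6*(3 + 5))*(-31/5))*(-12 - 1*(-3)) = ((6*8)*(-31/5))*(-12 + 3) = (48*(-31/5))*(-9) = -1488/5*(-9) = 13392/5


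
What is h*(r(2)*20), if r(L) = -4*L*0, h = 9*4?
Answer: 0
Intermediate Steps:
h = 36
r(L) = 0
h*(r(2)*20) = 36*(0*20) = 36*0 = 0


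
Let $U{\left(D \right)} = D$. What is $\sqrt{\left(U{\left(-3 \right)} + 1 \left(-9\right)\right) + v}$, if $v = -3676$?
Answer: $2 i \sqrt{922} \approx 60.729 i$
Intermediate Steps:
$\sqrt{\left(U{\left(-3 \right)} + 1 \left(-9\right)\right) + v} = \sqrt{\left(-3 + 1 \left(-9\right)\right) - 3676} = \sqrt{\left(-3 - 9\right) - 3676} = \sqrt{-12 - 3676} = \sqrt{-3688} = 2 i \sqrt{922}$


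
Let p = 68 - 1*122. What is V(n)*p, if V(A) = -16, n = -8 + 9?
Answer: 864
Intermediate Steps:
p = -54 (p = 68 - 122 = -54)
n = 1
V(n)*p = -16*(-54) = 864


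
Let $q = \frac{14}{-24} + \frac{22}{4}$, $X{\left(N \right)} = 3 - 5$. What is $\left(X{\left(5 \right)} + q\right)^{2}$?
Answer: $\frac{1225}{144} \approx 8.5069$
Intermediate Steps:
$X{\left(N \right)} = -2$
$q = \frac{59}{12}$ ($q = 14 \left(- \frac{1}{24}\right) + 22 \cdot \frac{1}{4} = - \frac{7}{12} + \frac{11}{2} = \frac{59}{12} \approx 4.9167$)
$\left(X{\left(5 \right)} + q\right)^{2} = \left(-2 + \frac{59}{12}\right)^{2} = \left(\frac{35}{12}\right)^{2} = \frac{1225}{144}$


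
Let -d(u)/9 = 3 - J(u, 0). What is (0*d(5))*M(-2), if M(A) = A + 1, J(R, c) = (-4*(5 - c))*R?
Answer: 0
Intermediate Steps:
J(R, c) = R*(-20 + 4*c) (J(R, c) = (-20 + 4*c)*R = R*(-20 + 4*c))
d(u) = -27 - 180*u (d(u) = -9*(3 - 4*u*(-5 + 0)) = -9*(3 - 4*u*(-5)) = -9*(3 - (-20)*u) = -9*(3 + 20*u) = -27 - 180*u)
M(A) = 1 + A
(0*d(5))*M(-2) = (0*(-27 - 180*5))*(1 - 2) = (0*(-27 - 900))*(-1) = (0*(-927))*(-1) = 0*(-1) = 0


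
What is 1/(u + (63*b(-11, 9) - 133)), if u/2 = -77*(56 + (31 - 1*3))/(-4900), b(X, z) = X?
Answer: -25/20584 ≈ -0.0012145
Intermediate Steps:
u = 66/25 (u = 2*(-77*(56 + (31 - 1*3))/(-4900)) = 2*(-77*(56 + (31 - 3))*(-1/4900)) = 2*(-77*(56 + 28)*(-1/4900)) = 2*(-77*84*(-1/4900)) = 2*(-6468*(-1/4900)) = 2*(33/25) = 66/25 ≈ 2.6400)
1/(u + (63*b(-11, 9) - 133)) = 1/(66/25 + (63*(-11) - 133)) = 1/(66/25 + (-693 - 133)) = 1/(66/25 - 826) = 1/(-20584/25) = -25/20584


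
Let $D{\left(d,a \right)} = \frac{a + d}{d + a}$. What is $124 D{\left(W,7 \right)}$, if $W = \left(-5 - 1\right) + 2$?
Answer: $124$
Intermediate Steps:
$W = -4$ ($W = -6 + 2 = -4$)
$D{\left(d,a \right)} = 1$ ($D{\left(d,a \right)} = \frac{a + d}{a + d} = 1$)
$124 D{\left(W,7 \right)} = 124 \cdot 1 = 124$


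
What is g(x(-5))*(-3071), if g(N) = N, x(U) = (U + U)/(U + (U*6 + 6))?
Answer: -30710/29 ≈ -1059.0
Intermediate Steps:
x(U) = 2*U/(6 + 7*U) (x(U) = (2*U)/(U + (6*U + 6)) = (2*U)/(U + (6 + 6*U)) = (2*U)/(6 + 7*U) = 2*U/(6 + 7*U))
g(x(-5))*(-3071) = (2*(-5)/(6 + 7*(-5)))*(-3071) = (2*(-5)/(6 - 35))*(-3071) = (2*(-5)/(-29))*(-3071) = (2*(-5)*(-1/29))*(-3071) = (10/29)*(-3071) = -30710/29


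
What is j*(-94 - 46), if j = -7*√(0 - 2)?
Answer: 980*I*√2 ≈ 1385.9*I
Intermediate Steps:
j = -7*I*√2 ≈ -9.8995*I
j*(-94 - 46) = (-7*I*√2)*(-94 - 46) = -7*I*√2*(-140) = 980*I*√2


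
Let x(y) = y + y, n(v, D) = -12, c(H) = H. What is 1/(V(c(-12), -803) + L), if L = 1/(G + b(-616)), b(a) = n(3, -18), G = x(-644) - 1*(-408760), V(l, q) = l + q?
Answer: -407460/332079899 ≈ -0.0012270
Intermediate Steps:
x(y) = 2*y
G = 407472 (G = 2*(-644) - 1*(-408760) = -1288 + 408760 = 407472)
b(a) = -12
L = 1/407460 (L = 1/(407472 - 12) = 1/407460 ≈ 2.4542e-6)
1/(V(c(-12), -803) + L) = 1/((-12 - 803) + 1/407460) = 1/(-815 + 1/407460) = 1/(-332079899/407460) = -407460/332079899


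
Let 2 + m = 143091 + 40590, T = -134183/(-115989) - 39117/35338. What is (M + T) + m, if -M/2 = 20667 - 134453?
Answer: 1685643733158923/4098819282 ≈ 4.1125e+5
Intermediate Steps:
T = 204617141/4098819282 (T = -134183*(-1/115989) - 39117*1/35338 = 134183/115989 - 39117/35338 = 204617141/4098819282 ≈ 0.049921)
M = 227572 (M = -2*(20667 - 134453) = -2*(-113786) = 227572)
m = 183679 (m = -2 + (143091 + 40590) = -2 + 183681 = 183679)
(M + T) + m = (227572 + 204617141/4098819282) + 183679 = 932776706260445/4098819282 + 183679 = 1685643733158923/4098819282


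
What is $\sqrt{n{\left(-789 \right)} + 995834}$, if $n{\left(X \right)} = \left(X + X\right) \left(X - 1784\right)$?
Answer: $2 \sqrt{1264007} \approx 2248.6$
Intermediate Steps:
$n{\left(X \right)} = 2 X \left(-1784 + X\right)$
$\sqrt{n{\left(-789 \right)} + 995834} = \sqrt{2 \left(-789\right) \left(-1784 - 789\right) + 995834} = \sqrt{2 \left(-789\right) \left(-2573\right) + 995834} = \sqrt{4060194 + 995834} = \sqrt{5056028} = 2 \sqrt{1264007}$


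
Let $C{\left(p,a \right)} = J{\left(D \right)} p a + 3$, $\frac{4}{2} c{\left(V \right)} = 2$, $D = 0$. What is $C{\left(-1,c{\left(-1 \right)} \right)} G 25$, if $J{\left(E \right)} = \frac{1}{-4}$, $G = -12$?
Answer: $-975$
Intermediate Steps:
$J{\left(E \right)} = - \frac{1}{4}$
$c{\left(V \right)} = 1$ ($c{\left(V \right)} = \frac{1}{2} \cdot 2 = 1$)
$C{\left(p,a \right)} = 3 - \frac{a p}{4}$ ($C{\left(p,a \right)} = - \frac{p}{4} a + 3 = - \frac{a p}{4} + 3 = 3 - \frac{a p}{4}$)
$C{\left(-1,c{\left(-1 \right)} \right)} G 25 = \left(3 - \frac{1}{4} \left(-1\right)\right) \left(-12\right) 25 = \left(3 + \frac{1}{4}\right) \left(-12\right) 25 = \frac{13}{4} \left(-12\right) 25 = \left(-39\right) 25 = -975$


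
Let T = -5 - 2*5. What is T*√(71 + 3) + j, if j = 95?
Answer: 95 - 15*√74 ≈ -34.035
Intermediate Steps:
T = -15 (T = -5 - 10 = -15)
T*√(71 + 3) + j = -15*√(71 + 3) + 95 = -15*√74 + 95 = 95 - 15*√74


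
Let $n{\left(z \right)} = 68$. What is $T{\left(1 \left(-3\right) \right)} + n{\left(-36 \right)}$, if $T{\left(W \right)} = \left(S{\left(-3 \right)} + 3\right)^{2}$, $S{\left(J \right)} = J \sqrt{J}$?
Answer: $50 - 18 i \sqrt{3} \approx 50.0 - 31.177 i$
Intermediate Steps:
$S{\left(J \right)} = J^{\frac{3}{2}}$
$T{\left(W \right)} = \left(3 - 3 i \sqrt{3}\right)^{2}$ ($T{\left(W \right)} = \left(\left(-3\right)^{\frac{3}{2}} + 3\right)^{2} = \left(- 3 i \sqrt{3} + 3\right)^{2} = \left(3 - 3 i \sqrt{3}\right)^{2}$)
$T{\left(1 \left(-3\right) \right)} + n{\left(-36 \right)} = 9 \left(1 - i \sqrt{3}\right)^{2} + 68 = 68 + 9 \left(1 - i \sqrt{3}\right)^{2}$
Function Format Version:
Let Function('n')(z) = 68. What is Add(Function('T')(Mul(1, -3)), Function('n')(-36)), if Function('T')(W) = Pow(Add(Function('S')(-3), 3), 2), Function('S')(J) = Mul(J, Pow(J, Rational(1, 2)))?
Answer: Add(50, Mul(-18, I, Pow(3, Rational(1, 2)))) ≈ Add(50.000, Mul(-31.177, I))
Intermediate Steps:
Function('S')(J) = Pow(J, Rational(3, 2))
Function('T')(W) = Pow(Add(3, Mul(-3, I, Pow(3, Rational(1, 2)))), 2) (Function('T')(W) = Pow(Add(Pow(-3, Rational(3, 2)), 3), 2) = Pow(Add(Mul(-3, I, Pow(3, Rational(1, 2))), 3), 2) = Pow(Add(3, Mul(-3, I, Pow(3, Rational(1, 2)))), 2))
Add(Function('T')(Mul(1, -3)), Function('n')(-36)) = Add(Mul(9, Pow(Add(1, Mul(-1, I, Pow(3, Rational(1, 2)))), 2)), 68) = Add(68, Mul(9, Pow(Add(1, Mul(-1, I, Pow(3, Rational(1, 2)))), 2)))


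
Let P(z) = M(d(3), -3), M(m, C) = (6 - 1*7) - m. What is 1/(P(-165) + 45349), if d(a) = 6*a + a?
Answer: 1/45327 ≈ 2.2062e-5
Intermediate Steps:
d(a) = 7*a
M(m, C) = -1 - m (M(m, C) = (6 - 7) - m = -1 - m)
P(z) = -22 (P(z) = -1 - 7*3 = -1 - 1*21 = -1 - 21 = -22)
1/(P(-165) + 45349) = 1/(-22 + 45349) = 1/45327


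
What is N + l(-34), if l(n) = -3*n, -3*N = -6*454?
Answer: 1010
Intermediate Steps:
N = 908 (N = -(-2)*454 = -⅓*(-2724) = 908)
N + l(-34) = 908 - 3*(-34) = 908 + 102 = 1010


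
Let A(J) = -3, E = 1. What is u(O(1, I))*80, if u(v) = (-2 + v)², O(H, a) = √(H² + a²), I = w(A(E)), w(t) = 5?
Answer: 2400 - 320*√26 ≈ 768.31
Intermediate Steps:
I = 5
u(O(1, I))*80 = (-2 + √(1² + 5²))²*80 = (-2 + √(1 + 25))²*80 = (-2 + √26)²*80 = 80*(-2 + √26)²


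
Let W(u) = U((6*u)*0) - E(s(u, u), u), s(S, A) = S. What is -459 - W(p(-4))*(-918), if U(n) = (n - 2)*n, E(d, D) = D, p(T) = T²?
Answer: -15147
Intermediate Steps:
U(n) = n*(-2 + n) (U(n) = (-2 + n)*n = n*(-2 + n))
W(u) = -u (W(u) = ((6*u)*0)*(-2 + (6*u)*0) - u = 0*(-2 + 0) - u = 0*(-2) - u = 0 - u = -u)
-459 - W(p(-4))*(-918) = -459 - (-1*(-4)²)*(-918) = -459 - (-1*16)*(-918) = -459 - (-16)*(-918) = -459 - 1*14688 = -459 - 14688 = -15147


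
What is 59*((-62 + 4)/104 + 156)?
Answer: 476897/52 ≈ 9171.1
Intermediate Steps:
59*((-62 + 4)/104 + 156) = 59*(-58*1/104 + 156) = 59*(-29/52 + 156) = 59*(8083/52) = 476897/52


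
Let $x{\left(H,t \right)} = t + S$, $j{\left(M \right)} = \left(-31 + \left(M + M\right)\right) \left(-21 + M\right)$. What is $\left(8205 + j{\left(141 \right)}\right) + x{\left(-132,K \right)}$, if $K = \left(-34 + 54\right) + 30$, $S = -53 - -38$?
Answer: $38360$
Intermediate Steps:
$j{\left(M \right)} = \left(-31 + 2 M\right) \left(-21 + M\right)$
$S = -15$ ($S = -53 + 38 = -15$)
$K = 50$ ($K = 20 + 30 = 50$)
$x{\left(H,t \right)} = -15 + t$ ($x{\left(H,t \right)} = t - 15 = -15 + t$)
$\left(8205 + j{\left(141 \right)}\right) + x{\left(-132,K \right)} = \left(8205 + \left(651 - 10293 + 2 \cdot 141^{2}\right)\right) + \left(-15 + 50\right) = \left(8205 + \left(651 - 10293 + 2 \cdot 19881\right)\right) + 35 = \left(8205 + \left(651 - 10293 + 39762\right)\right) + 35 = \left(8205 + 30120\right) + 35 = 38325 + 35 = 38360$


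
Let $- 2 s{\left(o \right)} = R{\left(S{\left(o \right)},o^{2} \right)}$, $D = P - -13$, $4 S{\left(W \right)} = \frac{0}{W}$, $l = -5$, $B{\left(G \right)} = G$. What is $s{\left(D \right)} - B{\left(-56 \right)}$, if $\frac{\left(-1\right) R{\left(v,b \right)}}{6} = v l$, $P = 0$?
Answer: $56$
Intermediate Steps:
$S{\left(W \right)} = 0$ ($S{\left(W \right)} = \frac{0 \frac{1}{W}}{4} = \frac{1}{4} \cdot 0 = 0$)
$R{\left(v,b \right)} = 30 v$ ($R{\left(v,b \right)} = - 6 v \left(-5\right) = - 6 \left(- 5 v\right) = 30 v$)
$D = 13$ ($D = 0 - -13 = 0 + 13 = 13$)
$s{\left(o \right)} = 0$ ($s{\left(o \right)} = - \frac{30 \cdot 0}{2} = \left(- \frac{1}{2}\right) 0 = 0$)
$s{\left(D \right)} - B{\left(-56 \right)} = 0 - -56 = 0 + 56 = 56$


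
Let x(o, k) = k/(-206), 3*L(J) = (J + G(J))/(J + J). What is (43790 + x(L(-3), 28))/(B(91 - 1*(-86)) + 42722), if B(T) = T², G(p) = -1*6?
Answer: 4510356/7627253 ≈ 0.59135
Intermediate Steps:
G(p) = -6
L(J) = (-6 + J)/(6*J) (L(J) = ((J - 6)/(J + J))/3 = ((-6 + J)/((2*J)))/3 = ((-6 + J)*(1/(2*J)))/3 = ((-6 + J)/(2*J))/3 = (-6 + J)/(6*J))
x(o, k) = -k/206 (x(o, k) = k*(-1/206) = -k/206)
(43790 + x(L(-3), 28))/(B(91 - 1*(-86)) + 42722) = (43790 - 1/206*28)/((91 - 1*(-86))² + 42722) = (43790 - 14/103)/((91 + 86)² + 42722) = 4510356/(103*(177² + 42722)) = 4510356/(103*(31329 + 42722)) = (4510356/103)/74051 = (4510356/103)*(1/74051) = 4510356/7627253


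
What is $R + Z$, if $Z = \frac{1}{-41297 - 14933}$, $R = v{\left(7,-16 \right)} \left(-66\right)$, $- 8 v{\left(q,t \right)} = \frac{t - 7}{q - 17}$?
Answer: $\frac{4267853}{224920} \approx 18.975$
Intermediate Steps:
$v{\left(q,t \right)} = - \frac{-7 + t}{8 \left(-17 + q\right)}$ ($v{\left(q,t \right)} = - \frac{\left(t - 7\right) \frac{1}{q - 17}}{8} = - \frac{\left(-7 + t\right) \frac{1}{-17 + q}}{8} = - \frac{\frac{1}{-17 + q} \left(-7 + t\right)}{8} = - \frac{-7 + t}{8 \left(-17 + q\right)}$)
$R = \frac{759}{40}$ ($R = \frac{7 - -16}{8 \left(-17 + 7\right)} \left(-66\right) = \frac{7 + 16}{8 \left(-10\right)} \left(-66\right) = \frac{1}{8} \left(- \frac{1}{10}\right) 23 \left(-66\right) = \left(- \frac{23}{80}\right) \left(-66\right) = \frac{759}{40} \approx 18.975$)
$Z = - \frac{1}{56230}$ ($Z = \frac{1}{-56230} = - \frac{1}{56230} \approx -1.7784 \cdot 10^{-5}$)
$R + Z = \frac{759}{40} - \frac{1}{56230} = \frac{4267853}{224920}$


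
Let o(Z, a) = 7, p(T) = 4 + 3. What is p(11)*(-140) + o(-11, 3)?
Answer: -973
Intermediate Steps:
p(T) = 7
p(11)*(-140) + o(-11, 3) = 7*(-140) + 7 = -980 + 7 = -973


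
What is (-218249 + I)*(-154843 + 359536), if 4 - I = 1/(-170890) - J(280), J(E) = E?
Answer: -7624412816118357/170890 ≈ -4.4616e+10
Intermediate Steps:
I = 48532761/170890 (I = 4 - (1/(-170890) - 1*280) = 4 - (-1/170890 - 280) = 4 - 1*(-47849201/170890) = 4 + 47849201/170890 = 48532761/170890 ≈ 284.00)
(-218249 + I)*(-154843 + 359536) = (-218249 + 48532761/170890)*(-154843 + 359536) = -37248038849/170890*204693 = -7624412816118357/170890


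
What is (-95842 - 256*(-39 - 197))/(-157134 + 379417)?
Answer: -35426/222283 ≈ -0.15937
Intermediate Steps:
(-95842 - 256*(-39 - 197))/(-157134 + 379417) = (-95842 - 256*(-236))/222283 = (-95842 + 60416)*(1/222283) = -35426*1/222283 = -35426/222283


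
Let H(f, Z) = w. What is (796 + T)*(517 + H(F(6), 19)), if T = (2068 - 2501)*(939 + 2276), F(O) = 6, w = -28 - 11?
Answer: -665040922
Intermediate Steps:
w = -39
H(f, Z) = -39
T = -1392095 (T = -433*3215 = -1392095)
(796 + T)*(517 + H(F(6), 19)) = (796 - 1392095)*(517 - 39) = -1391299*478 = -665040922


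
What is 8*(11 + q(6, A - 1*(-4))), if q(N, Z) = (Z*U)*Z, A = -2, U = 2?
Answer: 152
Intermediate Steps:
q(N, Z) = 2*Z² (q(N, Z) = (Z*2)*Z = (2*Z)*Z = 2*Z²)
8*(11 + q(6, A - 1*(-4))) = 8*(11 + 2*(-2 - 1*(-4))²) = 8*(11 + 2*(-2 + 4)²) = 8*(11 + 2*2²) = 8*(11 + 2*4) = 8*(11 + 8) = 8*19 = 152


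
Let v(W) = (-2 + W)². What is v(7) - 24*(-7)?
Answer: 193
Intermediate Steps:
v(7) - 24*(-7) = (-2 + 7)² - 24*(-7) = 5² + 168 = 25 + 168 = 193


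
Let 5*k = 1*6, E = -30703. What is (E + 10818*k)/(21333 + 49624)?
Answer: -88607/354785 ≈ -0.24975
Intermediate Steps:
k = 6/5 (k = (1*6)/5 = (1/5)*6 = 6/5 ≈ 1.2000)
(E + 10818*k)/(21333 + 49624) = (-30703 + 10818*(6/5))/(21333 + 49624) = (-30703 + 64908/5)/70957 = -88607/5*1/70957 = -88607/354785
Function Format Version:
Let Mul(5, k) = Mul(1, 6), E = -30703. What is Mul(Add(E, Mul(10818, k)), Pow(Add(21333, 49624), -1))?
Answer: Rational(-88607, 354785) ≈ -0.24975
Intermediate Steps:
k = Rational(6, 5) (k = Mul(Rational(1, 5), Mul(1, 6)) = Mul(Rational(1, 5), 6) = Rational(6, 5) ≈ 1.2000)
Mul(Add(E, Mul(10818, k)), Pow(Add(21333, 49624), -1)) = Mul(Add(-30703, Mul(10818, Rational(6, 5))), Pow(Add(21333, 49624), -1)) = Mul(Add(-30703, Rational(64908, 5)), Pow(70957, -1)) = Mul(Rational(-88607, 5), Rational(1, 70957)) = Rational(-88607, 354785)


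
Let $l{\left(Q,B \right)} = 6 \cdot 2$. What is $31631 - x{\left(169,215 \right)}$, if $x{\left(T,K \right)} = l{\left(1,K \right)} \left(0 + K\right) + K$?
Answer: $28836$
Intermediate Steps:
$l{\left(Q,B \right)} = 12$
$x{\left(T,K \right)} = 13 K$ ($x{\left(T,K \right)} = 12 \left(0 + K\right) + K = 12 K + K = 13 K$)
$31631 - x{\left(169,215 \right)} = 31631 - 13 \cdot 215 = 31631 - 2795 = 28836$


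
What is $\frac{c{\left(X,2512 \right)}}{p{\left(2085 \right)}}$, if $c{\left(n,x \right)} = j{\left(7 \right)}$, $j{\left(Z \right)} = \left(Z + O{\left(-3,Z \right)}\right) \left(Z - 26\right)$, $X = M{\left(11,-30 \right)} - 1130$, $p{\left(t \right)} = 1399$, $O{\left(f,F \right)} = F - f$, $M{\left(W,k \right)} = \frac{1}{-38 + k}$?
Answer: $- \frac{323}{1399} \approx -0.23088$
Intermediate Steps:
$X = - \frac{76841}{68}$ ($X = \frac{1}{-38 - 30} - 1130 = \frac{1}{-68} - 1130 = - \frac{1}{68} - 1130 = - \frac{76841}{68} \approx -1130.0$)
$j{\left(Z \right)} = \left(-26 + Z\right) \left(3 + 2 Z\right)$ ($j{\left(Z \right)} = \left(Z + \left(Z - -3\right)\right) \left(Z - 26\right) = \left(Z + \left(Z + 3\right)\right) \left(-26 + Z\right) = \left(Z + \left(3 + Z\right)\right) \left(-26 + Z\right) = \left(3 + 2 Z\right) \left(-26 + Z\right) = \left(-26 + Z\right) \left(3 + 2 Z\right)$)
$c{\left(n,x \right)} = -323$ ($c{\left(n,x \right)} = -78 - 343 + 2 \cdot 7^{2} = -78 - 343 + 2 \cdot 49 = -78 - 343 + 98 = -323$)
$\frac{c{\left(X,2512 \right)}}{p{\left(2085 \right)}} = - \frac{323}{1399}$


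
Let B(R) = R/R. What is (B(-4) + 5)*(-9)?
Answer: -54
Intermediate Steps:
B(R) = 1
(B(-4) + 5)*(-9) = (1 + 5)*(-9) = 6*(-9) = -54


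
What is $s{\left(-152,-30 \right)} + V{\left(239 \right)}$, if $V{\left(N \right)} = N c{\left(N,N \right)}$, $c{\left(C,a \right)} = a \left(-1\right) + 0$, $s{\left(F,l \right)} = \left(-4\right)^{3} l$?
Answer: $-55201$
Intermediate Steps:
$s{\left(F,l \right)} = - 64 l$
$c{\left(C,a \right)} = - a$ ($c{\left(C,a \right)} = - a + 0 = - a$)
$V{\left(N \right)} = - N^{2}$ ($V{\left(N \right)} = N \left(- N\right) = - N^{2}$)
$s{\left(-152,-30 \right)} + V{\left(239 \right)} = \left(-64\right) \left(-30\right) - 239^{2} = 1920 - 57121 = -55201$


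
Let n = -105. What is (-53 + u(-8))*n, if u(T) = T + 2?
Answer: 6195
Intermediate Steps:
u(T) = 2 + T
(-53 + u(-8))*n = (-53 + (2 - 8))*(-105) = (-53 - 6)*(-105) = -59*(-105) = 6195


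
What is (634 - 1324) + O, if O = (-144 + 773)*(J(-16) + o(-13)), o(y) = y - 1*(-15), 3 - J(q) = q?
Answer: 12519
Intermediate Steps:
J(q) = 3 - q
o(y) = 15 + y (o(y) = y + 15 = 15 + y)
O = 13209 (O = (-144 + 773)*((3 - 1*(-16)) + (15 - 13)) = 629*((3 + 16) + 2) = 629*(19 + 2) = 629*21 = 13209)
(634 - 1324) + O = (634 - 1324) + 13209 = -690 + 13209 = 12519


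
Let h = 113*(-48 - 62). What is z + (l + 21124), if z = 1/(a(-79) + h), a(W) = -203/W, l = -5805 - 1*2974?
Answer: 12119913536/981767 ≈ 12345.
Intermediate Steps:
h = -12430 (h = 113*(-110) = -12430)
l = -8779 (l = -5805 - 2974 = -8779)
z = -79/981767 (z = 1/(-203/(-79) - 12430) = 1/(-203*(-1/79) - 12430) = 1/(203/79 - 12430) = 1/(-981767/79) = -79/981767 ≈ -8.0467e-5)
z + (l + 21124) = -79/981767 + (-8779 + 21124) = -79/981767 + 12345 = 12119913536/981767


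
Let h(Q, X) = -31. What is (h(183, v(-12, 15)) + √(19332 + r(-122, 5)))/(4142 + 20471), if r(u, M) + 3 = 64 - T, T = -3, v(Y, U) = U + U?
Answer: -31/24613 + 2*√4849/24613 ≈ 0.0043989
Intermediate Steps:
v(Y, U) = 2*U
r(u, M) = 64 (r(u, M) = -3 + (64 - 1*(-3)) = -3 + (64 + 3) = -3 + 67 = 64)
(h(183, v(-12, 15)) + √(19332 + r(-122, 5)))/(4142 + 20471) = (-31 + √(19332 + 64))/(4142 + 20471) = (-31 + √19396)/24613 = (-31 + 2*√4849)*(1/24613) = -31/24613 + 2*√4849/24613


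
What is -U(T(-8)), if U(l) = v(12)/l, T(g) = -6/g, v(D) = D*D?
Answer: -192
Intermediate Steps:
v(D) = D²
U(l) = 144/l (U(l) = 12²/l = 144/l)
-U(T(-8)) = -144/((-6/(-8))) = -144/((-6*(-⅛))) = -144/¾ = -144*4/3 = -1*192 = -192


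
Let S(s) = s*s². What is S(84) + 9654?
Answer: 602358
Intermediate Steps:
S(s) = s³
S(84) + 9654 = 84³ + 9654 = 592704 + 9654 = 602358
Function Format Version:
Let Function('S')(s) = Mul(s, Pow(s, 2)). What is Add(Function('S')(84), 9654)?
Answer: 602358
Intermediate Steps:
Function('S')(s) = Pow(s, 3)
Add(Function('S')(84), 9654) = Add(Pow(84, 3), 9654) = Add(592704, 9654) = 602358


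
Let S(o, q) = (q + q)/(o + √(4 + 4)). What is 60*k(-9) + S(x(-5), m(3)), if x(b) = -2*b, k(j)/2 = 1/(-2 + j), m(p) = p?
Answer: -2595/253 - 3*√2/23 ≈ -10.441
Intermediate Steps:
k(j) = 2/(-2 + j)
S(o, q) = 2*q/(o + 2*√2) (S(o, q) = (2*q)/(o + √8) = (2*q)/(o + 2*√2) = 2*q/(o + 2*√2))
60*k(-9) + S(x(-5), m(3)) = 60*(2/(-2 - 9)) + 2*3/(-2*(-5) + 2*√2) = 60*(2/(-11)) + 2*3/(10 + 2*√2) = 60*(2*(-1/11)) + 6/(10 + 2*√2) = 60*(-2/11) + 6/(10 + 2*√2) = -120/11 + 6/(10 + 2*√2)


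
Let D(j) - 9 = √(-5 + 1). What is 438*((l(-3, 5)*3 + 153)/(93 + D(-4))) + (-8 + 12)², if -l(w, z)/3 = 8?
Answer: 946321/2602 - 17739*I/2602 ≈ 363.69 - 6.8174*I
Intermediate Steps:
D(j) = 9 + 2*I (D(j) = 9 + √(-5 + 1) = 9 + √(-4) = 9 + 2*I)
l(w, z) = -24 (l(w, z) = -3*8 = -24)
438*((l(-3, 5)*3 + 153)/(93 + D(-4))) + (-8 + 12)² = 438*((-24*3 + 153)/(93 + (9 + 2*I))) + (-8 + 12)² = 438*((-72 + 153)/(102 + 2*I)) + 4² = 438*(81*((102 - 2*I)/10408)) + 16 = 438*(81*(102 - 2*I)/10408) + 16 = 17739*(102 - 2*I)/5204 + 16 = 16 + 17739*(102 - 2*I)/5204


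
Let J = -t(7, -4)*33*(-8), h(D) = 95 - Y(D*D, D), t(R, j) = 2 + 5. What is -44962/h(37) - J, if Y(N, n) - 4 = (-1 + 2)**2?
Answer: -105641/45 ≈ -2347.6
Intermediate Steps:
Y(N, n) = 5 (Y(N, n) = 4 + (-1 + 2)**2 = 4 + 1**2 = 4 + 1 = 5)
t(R, j) = 7
h(D) = 90 (h(D) = 95 - 1*5 = 95 - 5 = 90)
J = 1848 (J = -7*33*(-8) = -231*(-8) = -1*(-1848) = 1848)
-44962/h(37) - J = -44962/90 - 1*1848 = -44962*1/90 - 1848 = -22481/45 - 1848 = -105641/45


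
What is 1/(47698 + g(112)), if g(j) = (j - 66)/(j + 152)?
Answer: 132/6296159 ≈ 2.0965e-5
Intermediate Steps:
g(j) = (-66 + j)/(152 + j)
1/(47698 + g(112)) = 1/(47698 + (-66 + 112)/(152 + 112)) = 1/(47698 + 46/264) = 1/(47698 + (1/264)*46) = 1/(47698 + 23/132) = 1/(6296159/132) = 132/6296159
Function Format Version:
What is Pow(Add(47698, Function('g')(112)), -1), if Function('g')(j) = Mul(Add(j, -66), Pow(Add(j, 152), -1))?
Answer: Rational(132, 6296159) ≈ 2.0965e-5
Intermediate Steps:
Function('g')(j) = Mul(Pow(Add(152, j), -1), Add(-66, j)) (Function('g')(j) = Mul(Add(-66, j), Pow(Add(152, j), -1)) = Mul(Pow(Add(152, j), -1), Add(-66, j)))
Pow(Add(47698, Function('g')(112)), -1) = Pow(Add(47698, Mul(Pow(Add(152, 112), -1), Add(-66, 112))), -1) = Pow(Add(47698, Mul(Pow(264, -1), 46)), -1) = Pow(Add(47698, Mul(Rational(1, 264), 46)), -1) = Pow(Add(47698, Rational(23, 132)), -1) = Pow(Rational(6296159, 132), -1) = Rational(132, 6296159)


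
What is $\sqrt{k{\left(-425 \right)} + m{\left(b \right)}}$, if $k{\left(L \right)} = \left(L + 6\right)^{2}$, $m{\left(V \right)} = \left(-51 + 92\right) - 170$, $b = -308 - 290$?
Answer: $2 \sqrt{43858} \approx 418.85$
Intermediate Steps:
$b = -598$
$m{\left(V \right)} = -129$ ($m{\left(V \right)} = 41 - 170 = -129$)
$k{\left(L \right)} = \left(6 + L\right)^{2}$
$\sqrt{k{\left(-425 \right)} + m{\left(b \right)}} = \sqrt{\left(6 - 425\right)^{2} - 129} = \sqrt{\left(-419\right)^{2} - 129} = \sqrt{175561 - 129} = \sqrt{175432} = 2 \sqrt{43858}$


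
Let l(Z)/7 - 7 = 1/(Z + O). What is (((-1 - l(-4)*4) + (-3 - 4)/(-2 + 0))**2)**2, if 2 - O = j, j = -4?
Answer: 29661450625/16 ≈ 1.8538e+9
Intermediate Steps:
O = 6 (O = 2 - 1*(-4) = 2 + 4 = 6)
l(Z) = 49 + 7/(6 + Z) (l(Z) = 49 + 7/(Z + 6) = 49 + 7/(6 + Z))
(((-1 - l(-4)*4) + (-3 - 4)/(-2 + 0))**2)**2 = (((-1 - 7*(43 + 7*(-4))/(6 - 4)*4) + (-3 - 4)/(-2 + 0))**2)**2 = (((-1 - 7*(43 - 28)/2*4) - 7/(-2))**2)**2 = (((-1 - 7*(1/2)*15*4) - 7*(-1/2))**2)**2 = (((-1 - 105*4/2) + 7/2)**2)**2 = (((-1 - 1*210) + 7/2)**2)**2 = (((-1 - 210) + 7/2)**2)**2 = ((-211 + 7/2)**2)**2 = ((-415/2)**2)**2 = (172225/4)**2 = 29661450625/16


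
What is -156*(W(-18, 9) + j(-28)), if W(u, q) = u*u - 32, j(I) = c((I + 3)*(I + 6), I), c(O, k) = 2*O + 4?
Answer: -217776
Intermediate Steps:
c(O, k) = 4 + 2*O
j(I) = 4 + 2*(3 + I)*(6 + I) (j(I) = 4 + 2*((I + 3)*(I + 6)) = 4 + 2*((3 + I)*(6 + I)) = 4 + 2*(3 + I)*(6 + I))
W(u, q) = -32 + u² (W(u, q) = u² - 32 = -32 + u²)
-156*(W(-18, 9) + j(-28)) = -156*((-32 + (-18)²) + (40 + 2*(-28)² + 18*(-28))) = -156*((-32 + 324) + (40 + 2*784 - 504)) = -156*(292 + (40 + 1568 - 504)) = -156*(292 + 1104) = -156*1396 = -217776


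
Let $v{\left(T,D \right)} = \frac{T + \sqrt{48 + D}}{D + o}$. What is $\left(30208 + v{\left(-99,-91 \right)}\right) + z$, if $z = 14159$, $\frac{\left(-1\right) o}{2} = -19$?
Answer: $\frac{2351550}{53} - \frac{i \sqrt{43}}{53} \approx 44369.0 - 0.12373 i$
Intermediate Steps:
$o = 38$ ($o = \left(-2\right) \left(-19\right) = 38$)
$v{\left(T,D \right)} = \frac{T + \sqrt{48 + D}}{38 + D}$ ($v{\left(T,D \right)} = \frac{T + \sqrt{48 + D}}{D + 38} = \frac{T + \sqrt{48 + D}}{38 + D}$)
$\left(30208 + v{\left(-99,-91 \right)}\right) + z = \left(30208 + \frac{-99 + \sqrt{48 - 91}}{38 - 91}\right) + 14159 = \left(30208 + \frac{-99 + \sqrt{-43}}{-53}\right) + 14159 = \left(30208 - \frac{-99 + i \sqrt{43}}{53}\right) + 14159 = \left(30208 + \left(\frac{99}{53} - \frac{i \sqrt{43}}{53}\right)\right) + 14159 = \left(\frac{1601123}{53} - \frac{i \sqrt{43}}{53}\right) + 14159 = \frac{2351550}{53} - \frac{i \sqrt{43}}{53}$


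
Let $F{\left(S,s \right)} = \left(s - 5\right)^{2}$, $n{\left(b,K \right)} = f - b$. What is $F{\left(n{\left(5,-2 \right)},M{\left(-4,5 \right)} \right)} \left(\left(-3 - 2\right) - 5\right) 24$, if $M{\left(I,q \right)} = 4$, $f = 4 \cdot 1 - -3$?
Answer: $-240$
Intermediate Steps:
$f = 7$ ($f = 4 + 3 = 7$)
$n{\left(b,K \right)} = 7 - b$
$F{\left(S,s \right)} = \left(-5 + s\right)^{2}$
$F{\left(n{\left(5,-2 \right)},M{\left(-4,5 \right)} \right)} \left(\left(-3 - 2\right) - 5\right) 24 = \left(-5 + 4\right)^{2} \left(\left(-3 - 2\right) - 5\right) 24 = \left(-1\right)^{2} \left(-5 - 5\right) 24 = 1 \left(-10\right) 24 = \left(-10\right) 24 = -240$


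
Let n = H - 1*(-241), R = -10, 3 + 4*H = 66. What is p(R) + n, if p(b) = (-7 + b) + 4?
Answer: 975/4 ≈ 243.75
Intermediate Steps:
H = 63/4 (H = -¾ + (¼)*66 = -¾ + 33/2 = 63/4 ≈ 15.750)
n = 1027/4 (n = 63/4 - 1*(-241) = 63/4 + 241 = 1027/4 ≈ 256.75)
p(b) = -3 + b
p(R) + n = (-3 - 10) + 1027/4 = -13 + 1027/4 = 975/4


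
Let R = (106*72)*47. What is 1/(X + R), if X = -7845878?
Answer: -1/7487174 ≈ -1.3356e-7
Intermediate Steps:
R = 358704 (R = 7632*47 = 358704)
1/(X + R) = 1/(-7845878 + 358704) = 1/(-7487174) = -1/7487174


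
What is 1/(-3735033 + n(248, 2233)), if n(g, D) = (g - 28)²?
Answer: -1/3686633 ≈ -2.7125e-7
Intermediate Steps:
n(g, D) = (-28 + g)²
1/(-3735033 + n(248, 2233)) = 1/(-3735033 + (-28 + 248)²) = 1/(-3735033 + 220²) = 1/(-3735033 + 48400) = 1/(-3686633) = -1/3686633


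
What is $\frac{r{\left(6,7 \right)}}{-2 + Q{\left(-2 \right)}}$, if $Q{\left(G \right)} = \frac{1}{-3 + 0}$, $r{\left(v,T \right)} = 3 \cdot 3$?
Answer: $- \frac{27}{7} \approx -3.8571$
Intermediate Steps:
$r{\left(v,T \right)} = 9$
$Q{\left(G \right)} = - \frac{1}{3}$ ($Q{\left(G \right)} = \frac{1}{-3} = - \frac{1}{3}$)
$\frac{r{\left(6,7 \right)}}{-2 + Q{\left(-2 \right)}} = \frac{9}{-2 - \frac{1}{3}} = \frac{9}{- \frac{7}{3}} = 9 \left(- \frac{3}{7}\right) = - \frac{27}{7}$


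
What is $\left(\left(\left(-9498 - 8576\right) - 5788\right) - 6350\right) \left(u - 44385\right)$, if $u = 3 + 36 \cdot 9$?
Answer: $1331080296$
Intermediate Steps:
$u = 327$ ($u = 3 + 324 = 327$)
$\left(\left(\left(-9498 - 8576\right) - 5788\right) - 6350\right) \left(u - 44385\right) = \left(\left(\left(-9498 - 8576\right) - 5788\right) - 6350\right) \left(327 - 44385\right) = \left(\left(-18074 - 5788\right) - 6350\right) \left(-44058\right) = \left(-23862 - 6350\right) \left(-44058\right) = \left(-30212\right) \left(-44058\right) = 1331080296$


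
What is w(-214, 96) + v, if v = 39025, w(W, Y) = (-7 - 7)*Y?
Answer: 37681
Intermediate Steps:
w(W, Y) = -14*Y
w(-214, 96) + v = -14*96 + 39025 = -1344 + 39025 = 37681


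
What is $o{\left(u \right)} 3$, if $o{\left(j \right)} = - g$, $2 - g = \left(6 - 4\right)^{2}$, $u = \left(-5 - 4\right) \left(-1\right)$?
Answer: $6$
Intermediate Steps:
$u = 9$ ($u = \left(-9\right) \left(-1\right) = 9$)
$g = -2$ ($g = 2 - \left(6 - 4\right)^{2} = 2 - 2^{2} = 2 - 4 = -2$)
$o{\left(j \right)} = 2$ ($o{\left(j \right)} = \left(-1\right) \left(-2\right) = 2$)
$o{\left(u \right)} 3 = 2 \cdot 3 = 6$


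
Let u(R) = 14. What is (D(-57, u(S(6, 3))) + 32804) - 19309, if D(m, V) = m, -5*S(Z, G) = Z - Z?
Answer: 13438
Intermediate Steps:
S(Z, G) = 0 (S(Z, G) = -(Z - Z)/5 = -1/5*0 = 0)
(D(-57, u(S(6, 3))) + 32804) - 19309 = (-57 + 32804) - 19309 = 32747 - 19309 = 13438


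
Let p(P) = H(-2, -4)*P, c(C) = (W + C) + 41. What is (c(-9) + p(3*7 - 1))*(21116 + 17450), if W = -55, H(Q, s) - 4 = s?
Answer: -887018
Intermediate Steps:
H(Q, s) = 4 + s
c(C) = -14 + C (c(C) = (-55 + C) + 41 = -14 + C)
p(P) = 0 (p(P) = (4 - 4)*P = 0*P = 0)
(c(-9) + p(3*7 - 1))*(21116 + 17450) = ((-14 - 9) + 0)*(21116 + 17450) = (-23 + 0)*38566 = -23*38566 = -887018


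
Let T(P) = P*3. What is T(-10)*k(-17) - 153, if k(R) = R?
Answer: 357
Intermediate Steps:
T(P) = 3*P
T(-10)*k(-17) - 153 = (3*(-10))*(-17) - 153 = -30*(-17) - 153 = 510 - 153 = 357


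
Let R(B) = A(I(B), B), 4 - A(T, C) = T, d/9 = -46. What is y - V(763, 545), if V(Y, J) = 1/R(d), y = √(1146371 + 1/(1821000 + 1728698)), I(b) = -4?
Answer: -⅛ + √14444682583358970382/3549698 ≈ 1070.6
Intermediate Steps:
d = -414 (d = 9*(-46) = -414)
y = √14444682583358970382/3549698 (y = √(1146371 + 1/3549698) = √(4069270845959/3549698) = √14444682583358970382/3549698 ≈ 1070.7)
A(T, C) = 4 - T
R(B) = 8 (R(B) = 4 - 1*(-4) = 4 + 4 = 8)
V(Y, J) = ⅛ (V(Y, J) = 1/8 = ⅛)
y - V(763, 545) = √14444682583358970382/3549698 - 1*⅛ = √14444682583358970382/3549698 - ⅛ = -⅛ + √14444682583358970382/3549698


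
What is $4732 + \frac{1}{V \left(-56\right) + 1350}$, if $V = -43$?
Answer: $\frac{17782857}{3758} \approx 4732.0$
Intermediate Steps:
$4732 + \frac{1}{V \left(-56\right) + 1350} = 4732 + \frac{1}{\left(-43\right) \left(-56\right) + 1350} = 4732 + \frac{1}{2408 + 1350} = 4732 + \frac{1}{3758} = \frac{17782857}{3758}$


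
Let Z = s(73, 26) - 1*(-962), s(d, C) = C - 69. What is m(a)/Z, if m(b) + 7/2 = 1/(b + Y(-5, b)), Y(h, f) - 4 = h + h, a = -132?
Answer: -242/63411 ≈ -0.0038164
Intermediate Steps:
s(d, C) = -69 + C
Y(h, f) = 4 + 2*h (Y(h, f) = 4 + (h + h) = 4 + 2*h)
m(b) = -7/2 + 1/(-6 + b) (m(b) = -7/2 + 1/(b + (4 + 2*(-5))) = -7/2 + 1/(b + (4 - 10)) = -7/2 + 1/(b - 6) = -7/2 + 1/(-6 + b))
Z = 919 (Z = (-69 + 26) - 1*(-962) = -43 + 962 = 919)
m(a)/Z = ((44 - 7*(-132))/(2*(-6 - 132)))/919 = ((½)*(44 + 924)/(-138))*(1/919) = ((½)*(-1/138)*968)*(1/919) = -242/69*1/919 = -242/63411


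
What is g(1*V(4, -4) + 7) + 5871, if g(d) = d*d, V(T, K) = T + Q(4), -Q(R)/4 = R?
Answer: 5896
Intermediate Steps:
Q(R) = -4*R
V(T, K) = -16 + T (V(T, K) = T - 4*4 = T - 16 = -16 + T)
g(d) = d**2
g(1*V(4, -4) + 7) + 5871 = (1*(-16 + 4) + 7)**2 + 5871 = (1*(-12) + 7)**2 + 5871 = (-12 + 7)**2 + 5871 = (-5)**2 + 5871 = 25 + 5871 = 5896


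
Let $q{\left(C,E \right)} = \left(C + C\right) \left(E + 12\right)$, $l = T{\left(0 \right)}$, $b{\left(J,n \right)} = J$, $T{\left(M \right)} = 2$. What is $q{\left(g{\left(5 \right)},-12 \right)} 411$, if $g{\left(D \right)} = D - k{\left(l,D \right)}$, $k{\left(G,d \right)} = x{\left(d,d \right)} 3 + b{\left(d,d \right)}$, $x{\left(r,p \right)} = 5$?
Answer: $0$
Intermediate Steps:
$l = 2$
$k{\left(G,d \right)} = 15 + d$ ($k{\left(G,d \right)} = 5 \cdot 3 + d = 15 + d$)
$g{\left(D \right)} = -15$ ($g{\left(D \right)} = D - \left(15 + D\right) = -15$)
$q{\left(C,E \right)} = 2 C \left(12 + E\right)$
$q{\left(g{\left(5 \right)},-12 \right)} 411 = 2 \left(-15\right) \left(12 - 12\right) 411 = 2 \left(-15\right) 0 \cdot 411 = 0 \cdot 411 = 0$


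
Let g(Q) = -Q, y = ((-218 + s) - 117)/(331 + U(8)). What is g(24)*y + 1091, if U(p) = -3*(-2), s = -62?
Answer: 377195/337 ≈ 1119.3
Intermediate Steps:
U(p) = 6
y = -397/337 (y = ((-218 - 62) - 117)/(331 + 6) = (-280 - 117)/337 = -397*1/337 = -397/337 ≈ -1.1780)
g(24)*y + 1091 = -1*24*(-397/337) + 1091 = -24*(-397/337) + 1091 = 9528/337 + 1091 = 377195/337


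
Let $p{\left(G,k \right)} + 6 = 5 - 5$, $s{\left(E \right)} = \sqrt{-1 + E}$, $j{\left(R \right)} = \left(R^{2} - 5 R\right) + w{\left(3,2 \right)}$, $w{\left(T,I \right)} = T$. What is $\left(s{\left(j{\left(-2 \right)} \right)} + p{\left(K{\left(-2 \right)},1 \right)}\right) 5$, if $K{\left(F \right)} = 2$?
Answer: $-10$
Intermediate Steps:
$j{\left(R \right)} = 3 + R^{2} - 5 R$ ($j{\left(R \right)} = \left(R^{2} - 5 R\right) + 3 = 3 + R^{2} - 5 R$)
$p{\left(G,k \right)} = -6$ ($p{\left(G,k \right)} = -6 + \left(5 - 5\right) = -6 + 0 = -6$)
$\left(s{\left(j{\left(-2 \right)} \right)} + p{\left(K{\left(-2 \right)},1 \right)}\right) 5 = \left(\sqrt{-1 + \left(3 + \left(-2\right)^{2} - -10\right)} - 6\right) 5 = \left(\sqrt{-1 + \left(3 + 4 + 10\right)} - 6\right) 5 = \left(\sqrt{-1 + 17} - 6\right) 5 = \left(\sqrt{16} - 6\right) 5 = \left(4 - 6\right) 5 = \left(-2\right) 5 = -10$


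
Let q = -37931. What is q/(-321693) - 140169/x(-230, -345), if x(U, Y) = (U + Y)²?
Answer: -32550449242/106359748125 ≈ -0.30604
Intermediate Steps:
q/(-321693) - 140169/x(-230, -345) = -37931/(-321693) - 140169/(-230 - 345)² = -37931*(-1/321693) - 140169/((-575)²) = 37931/321693 - 140169/330625 = -32550449242/106359748125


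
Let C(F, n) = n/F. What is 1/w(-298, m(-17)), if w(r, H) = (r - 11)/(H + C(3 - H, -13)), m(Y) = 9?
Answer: -67/1854 ≈ -0.036138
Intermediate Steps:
w(r, H) = (-11 + r)/(H - 13/(3 - H)) (w(r, H) = (r - 11)/(H - 13/(3 - H)) = (-11 + r)/(H - 13/(3 - H)))
1/w(-298, m(-17)) = 1/((-11 - 298)*(-3 + 9)/(13 + 9*(-3 + 9))) = 1/(-309*6/(13 + 9*6)) = 1/(-309*6/(13 + 54)) = 1/(-309*6/67) = 1/((1/67)*(-309)*6) = 1/(-1854/67) = -67/1854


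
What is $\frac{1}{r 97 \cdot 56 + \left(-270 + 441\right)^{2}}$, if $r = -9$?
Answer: $- \frac{1}{19647} \approx -5.0898 \cdot 10^{-5}$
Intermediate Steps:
$\frac{1}{r 97 \cdot 56 + \left(-270 + 441\right)^{2}} = \frac{1}{\left(-9\right) 97 \cdot 56 + \left(-270 + 441\right)^{2}} = \frac{1}{\left(-873\right) 56 + 171^{2}} = \frac{1}{-48888 + 29241} = \frac{1}{-19647} = - \frac{1}{19647}$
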